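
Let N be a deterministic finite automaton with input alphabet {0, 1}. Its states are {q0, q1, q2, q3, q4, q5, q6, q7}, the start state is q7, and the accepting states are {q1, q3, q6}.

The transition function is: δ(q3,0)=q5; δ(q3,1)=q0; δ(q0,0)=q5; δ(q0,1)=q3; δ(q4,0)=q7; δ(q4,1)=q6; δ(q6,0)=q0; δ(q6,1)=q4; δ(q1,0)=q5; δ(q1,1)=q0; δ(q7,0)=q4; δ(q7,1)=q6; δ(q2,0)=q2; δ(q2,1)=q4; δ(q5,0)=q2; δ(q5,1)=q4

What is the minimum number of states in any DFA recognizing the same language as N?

First remove the unreachable states {q1}; 7 states remain.
P0 = {q3,q6} | {q0,q2,q4,q5,q7}.
Refine {q0,q2,q4,q5,q7} on symbol 1: members go to different blocks, giving {q0,q4,q7} and {q2,q5}.
Split {q3,q6} by δ(·,0) → {q3} and {q6}.
Refine {q0,q4,q7} on symbol 0: members go to different blocks, giving {q4,q7} and {q0}.
No further refinement is possible. Final partition (5 blocks): {q3} | {q4,q7} | {q2,q5} | {q6} | {q0}.

5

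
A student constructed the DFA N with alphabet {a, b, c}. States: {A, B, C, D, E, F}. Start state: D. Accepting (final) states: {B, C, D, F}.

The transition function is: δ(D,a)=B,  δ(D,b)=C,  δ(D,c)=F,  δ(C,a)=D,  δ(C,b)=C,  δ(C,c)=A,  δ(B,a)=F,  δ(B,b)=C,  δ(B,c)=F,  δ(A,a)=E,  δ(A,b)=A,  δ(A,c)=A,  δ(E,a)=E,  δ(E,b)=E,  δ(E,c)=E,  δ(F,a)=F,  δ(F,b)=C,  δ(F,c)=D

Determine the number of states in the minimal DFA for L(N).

3

Every state is reachable, so we keep all 6.
Start with accepting vs non-accepting: {B,C,D,F} | {A,E}.
On input c, block {B,C,D,F} splits into {B,D,F} and {C}.
Stable partition: {B,D,F} | {A,E} | {C} — 3 equivalence classes.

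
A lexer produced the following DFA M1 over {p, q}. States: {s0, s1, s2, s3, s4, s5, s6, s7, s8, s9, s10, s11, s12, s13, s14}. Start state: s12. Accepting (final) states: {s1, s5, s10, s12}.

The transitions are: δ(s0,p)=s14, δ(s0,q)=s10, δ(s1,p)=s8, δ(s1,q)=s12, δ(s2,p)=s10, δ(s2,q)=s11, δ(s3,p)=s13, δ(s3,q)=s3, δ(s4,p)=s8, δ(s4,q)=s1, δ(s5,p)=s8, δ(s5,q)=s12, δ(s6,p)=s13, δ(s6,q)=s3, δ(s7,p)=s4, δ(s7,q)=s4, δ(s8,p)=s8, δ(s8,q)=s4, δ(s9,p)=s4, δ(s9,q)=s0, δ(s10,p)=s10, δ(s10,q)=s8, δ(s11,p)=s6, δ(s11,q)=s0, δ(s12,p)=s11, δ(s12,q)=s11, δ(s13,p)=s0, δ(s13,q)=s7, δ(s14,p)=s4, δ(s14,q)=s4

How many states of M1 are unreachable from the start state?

3

BFS from s12 reaches {s0, s1, s3, s4, s6, s7, s8, s10, s11, s12, s13, s14}; the 3 state(s) s2, s5, s9 are never visited.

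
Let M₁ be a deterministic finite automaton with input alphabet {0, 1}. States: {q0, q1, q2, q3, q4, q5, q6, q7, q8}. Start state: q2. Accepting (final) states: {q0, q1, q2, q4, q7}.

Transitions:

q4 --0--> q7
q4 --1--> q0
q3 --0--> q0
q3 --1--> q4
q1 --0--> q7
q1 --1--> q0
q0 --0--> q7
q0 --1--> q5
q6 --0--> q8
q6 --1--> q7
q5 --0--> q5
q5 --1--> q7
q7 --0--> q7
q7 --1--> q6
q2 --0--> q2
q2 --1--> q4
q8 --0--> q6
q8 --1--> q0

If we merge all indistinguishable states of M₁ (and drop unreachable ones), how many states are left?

4

First remove the unreachable states {q1,q3}; 7 states remain.
P0 = {q0,q2,q4,q7} | {q5,q6,q8}.
Split {q0,q2,q4,q7} by δ(·,1) → {q0,q7} and {q2,q4}.
On input 0, block {q2,q4} splits into {q2} and {q4}.
The partition is now stable with 4 blocks: {q0,q7} | {q5,q6,q8} | {q2} | {q4}.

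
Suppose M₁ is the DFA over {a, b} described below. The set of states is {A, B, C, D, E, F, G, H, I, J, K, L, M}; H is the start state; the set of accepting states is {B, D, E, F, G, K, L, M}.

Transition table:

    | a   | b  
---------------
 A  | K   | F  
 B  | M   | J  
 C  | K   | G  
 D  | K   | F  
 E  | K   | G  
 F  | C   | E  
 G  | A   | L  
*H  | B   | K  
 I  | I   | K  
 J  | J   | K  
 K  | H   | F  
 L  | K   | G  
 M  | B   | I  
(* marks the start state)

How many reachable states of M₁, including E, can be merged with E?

Reachable states from the start: {A,B,C,E,F,G,H,I,J,K,L,M}. Unreachable: {D} — drop them.
Start with accepting vs non-accepting: {B,E,F,G,K,L,M} | {A,C,H,I,J}.
Refine {B,E,F,G,K,L,M} on symbol a: members go to different blocks, giving {B,E,L,M} and {F,G,K}.
Split {B,E,L,M} by δ(·,a) → {B,M} and {E,L}.
Refine {A,C,H,I,J} on symbol a: members go to different blocks, giving {A,C} and {I,J} and {H}.
Refine {F,G,K} on symbol a: members go to different blocks, giving {F,G} and {K}.
The partition is now stable with 7 blocks: {B,M} | {A,C} | {F,G} | {E,L} | {I,J} | {H} | {K}.
The equivalence class containing E is {E,L}, of size 2.

2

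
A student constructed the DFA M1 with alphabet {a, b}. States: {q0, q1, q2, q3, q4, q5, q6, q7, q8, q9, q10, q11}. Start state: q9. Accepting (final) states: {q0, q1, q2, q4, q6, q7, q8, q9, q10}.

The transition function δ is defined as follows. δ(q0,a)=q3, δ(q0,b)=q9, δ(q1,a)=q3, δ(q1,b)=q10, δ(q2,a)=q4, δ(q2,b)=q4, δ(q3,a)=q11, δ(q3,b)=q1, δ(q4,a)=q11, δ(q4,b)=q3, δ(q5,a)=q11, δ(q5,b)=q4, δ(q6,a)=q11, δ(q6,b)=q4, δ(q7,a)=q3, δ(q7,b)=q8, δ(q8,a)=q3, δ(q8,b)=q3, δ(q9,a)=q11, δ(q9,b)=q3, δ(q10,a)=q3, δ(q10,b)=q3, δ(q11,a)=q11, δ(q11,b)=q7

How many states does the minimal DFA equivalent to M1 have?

3

Reachable states from the start: {q1,q3,q7,q8,q9,q10,q11}. Unreachable: {q0,q2,q4,q5,q6} — drop them.
Start with accepting vs non-accepting: {q1,q7,q8,q9,q10} | {q3,q11}.
Split {q1,q7,q8,q9,q10} by δ(·,b) → {q8,q9,q10} and {q1,q7}.
The partition is now stable with 3 blocks: {q8,q9,q10} | {q3,q11} | {q1,q7}.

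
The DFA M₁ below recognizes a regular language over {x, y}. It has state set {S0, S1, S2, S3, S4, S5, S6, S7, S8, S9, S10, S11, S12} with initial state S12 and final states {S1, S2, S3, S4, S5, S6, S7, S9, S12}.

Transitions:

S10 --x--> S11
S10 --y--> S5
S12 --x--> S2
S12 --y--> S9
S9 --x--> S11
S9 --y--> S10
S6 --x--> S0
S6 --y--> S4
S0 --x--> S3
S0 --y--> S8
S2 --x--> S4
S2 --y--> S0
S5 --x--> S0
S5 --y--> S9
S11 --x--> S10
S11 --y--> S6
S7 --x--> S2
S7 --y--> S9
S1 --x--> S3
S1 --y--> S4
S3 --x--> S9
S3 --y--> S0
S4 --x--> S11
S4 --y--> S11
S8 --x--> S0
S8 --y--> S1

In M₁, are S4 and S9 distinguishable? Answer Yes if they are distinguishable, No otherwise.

States {S7} cannot be reached from the start state, so discard them.
P0 = {S1,S2,S3,S4,S5,S6,S9,S12} | {S0,S8,S10,S11}.
On input x, block {S1,S2,S3,S4,S5,S6,S9,S12} splits into {S1,S2,S3,S12} and {S4,S5,S6,S9}.
On input x, block {S1,S2,S3,S12} splits into {S1,S12} and {S2,S3}.
Refine {S0,S8,S10,S11} on symbol x: members go to different blocks, giving {S8,S10,S11} and {S0}.
Split {S8,S10,S11} by δ(·,x) → {S10,S11} and {S8}.
Refine {S4,S5,S6,S9} on symbol x: members go to different blocks, giving {S4,S9} and {S5,S6}.
Stable partition: {S1,S12} | {S10,S11} | {S4,S9} | {S2,S3} | {S0} | {S8} | {S5,S6} — 7 equivalence classes.
S4 and S9 lie in the same block of the stable partition, so they are equivalent — no string distinguishes them.

No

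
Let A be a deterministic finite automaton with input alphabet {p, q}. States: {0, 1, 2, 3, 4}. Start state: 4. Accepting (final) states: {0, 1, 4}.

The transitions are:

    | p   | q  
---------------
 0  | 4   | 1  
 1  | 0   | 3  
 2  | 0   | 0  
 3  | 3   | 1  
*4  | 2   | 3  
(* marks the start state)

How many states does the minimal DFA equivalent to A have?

5

All states are reachable from the start state.
Start with accepting vs non-accepting: {0,1,4} | {2,3}.
On input p, block {0,1,4} splits into {0,1} and {4}.
Split {0,1} by δ(·,p) → {0} and {1}.
Split {2,3} by δ(·,p) → {2} and {3}.
Stable partition: {0} | {2} | {4} | {1} | {3} — 5 equivalence classes.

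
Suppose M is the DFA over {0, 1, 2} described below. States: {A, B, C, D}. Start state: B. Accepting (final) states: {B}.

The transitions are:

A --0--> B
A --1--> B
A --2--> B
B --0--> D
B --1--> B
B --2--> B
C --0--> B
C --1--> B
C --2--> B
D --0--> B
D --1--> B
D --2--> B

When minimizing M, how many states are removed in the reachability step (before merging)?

No path from B leads to A, C; the other 2 states are all reachable.

2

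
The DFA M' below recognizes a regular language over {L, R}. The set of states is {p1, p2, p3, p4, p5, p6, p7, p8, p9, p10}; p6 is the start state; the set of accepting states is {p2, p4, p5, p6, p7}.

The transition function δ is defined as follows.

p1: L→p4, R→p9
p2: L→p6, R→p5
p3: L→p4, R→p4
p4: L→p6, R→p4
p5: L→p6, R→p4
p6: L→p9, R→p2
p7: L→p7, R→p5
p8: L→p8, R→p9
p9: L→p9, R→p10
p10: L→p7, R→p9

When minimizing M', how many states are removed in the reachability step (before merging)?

Starting at p6 and following transitions, the reachable set is {p2, p4, p5, p6, p7, p9, p10}. That leaves p1, p3, p8 unreachable — 3 in total.

3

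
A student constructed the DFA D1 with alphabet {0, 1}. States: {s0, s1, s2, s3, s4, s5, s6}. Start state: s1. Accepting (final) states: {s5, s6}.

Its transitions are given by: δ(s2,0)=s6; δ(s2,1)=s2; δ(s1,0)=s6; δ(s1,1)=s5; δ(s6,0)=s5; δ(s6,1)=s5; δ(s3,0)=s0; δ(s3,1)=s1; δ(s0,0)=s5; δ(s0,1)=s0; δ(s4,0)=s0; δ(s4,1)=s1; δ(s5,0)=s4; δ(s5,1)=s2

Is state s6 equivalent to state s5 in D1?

No

First remove the unreachable states {s3}; 6 states remain.
Start with accepting vs non-accepting: {s5,s6} | {s0,s1,s2,s4}.
Refine {s5,s6} on symbol 0: members go to different blocks, giving {s5} and {s6}.
On input 0, block {s0,s1,s2,s4} splits into {s1,s2} and {s0} and {s4}.
Split {s1,s2} by δ(·,1) → {s1} and {s2}.
The partition is now stable with 6 blocks: {s5} | {s1} | {s6} | {s0} | {s4} | {s2}.
s6 and s5 end up in different blocks, so they are distinguishable. For instance, the string '0' is accepted from only s6.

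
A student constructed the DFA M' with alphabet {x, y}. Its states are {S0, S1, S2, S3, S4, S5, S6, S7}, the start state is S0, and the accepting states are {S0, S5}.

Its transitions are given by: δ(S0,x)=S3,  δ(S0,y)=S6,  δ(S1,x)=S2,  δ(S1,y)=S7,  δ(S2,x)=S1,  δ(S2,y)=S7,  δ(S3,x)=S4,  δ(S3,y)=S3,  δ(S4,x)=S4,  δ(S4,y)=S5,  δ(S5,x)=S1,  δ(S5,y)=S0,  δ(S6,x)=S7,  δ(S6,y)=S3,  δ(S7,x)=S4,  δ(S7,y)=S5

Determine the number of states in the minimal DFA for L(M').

Initial partition by acceptance: {S0,S5} | {S1,S2,S3,S4,S6,S7}.
Split {S0,S5} by δ(·,y) → {S0} and {S5}.
Refine {S1,S2,S3,S4,S6,S7} on symbol y: members go to different blocks, giving {S1,S2,S3,S6} and {S4,S7}.
Refine {S1,S2,S3,S6} on symbol x: members go to different blocks, giving {S1,S2} and {S3,S6}.
No further refinement is possible. Final partition (5 blocks): {S0} | {S1,S2} | {S5} | {S4,S7} | {S3,S6}.

5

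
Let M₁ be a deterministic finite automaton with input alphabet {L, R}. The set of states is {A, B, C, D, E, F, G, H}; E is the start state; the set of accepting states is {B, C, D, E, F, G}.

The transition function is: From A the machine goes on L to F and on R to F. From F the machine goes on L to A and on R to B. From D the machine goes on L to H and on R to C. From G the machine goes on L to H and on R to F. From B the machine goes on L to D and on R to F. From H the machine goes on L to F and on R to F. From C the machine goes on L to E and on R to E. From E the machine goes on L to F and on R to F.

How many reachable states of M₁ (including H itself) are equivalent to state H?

2

Reachable states from the start: {A,B,C,D,E,F,H}. Unreachable: {G} — drop them.
Start with accepting vs non-accepting: {B,C,D,E,F} | {A,H}.
Refine {B,C,D,E,F} on symbol L: members go to different blocks, giving {B,C,E} and {D,F}.
On input L, block {B,C,E} splits into {B,E} and {C}.
On input R, block {D,F} splits into {D} and {F}.
On input L, block {B,E} splits into {B} and {E}.
The partition is now stable with 6 blocks: {B} | {A,H} | {D} | {C} | {F} | {E}.
State H belongs to the block {A,H}, which has 2 states.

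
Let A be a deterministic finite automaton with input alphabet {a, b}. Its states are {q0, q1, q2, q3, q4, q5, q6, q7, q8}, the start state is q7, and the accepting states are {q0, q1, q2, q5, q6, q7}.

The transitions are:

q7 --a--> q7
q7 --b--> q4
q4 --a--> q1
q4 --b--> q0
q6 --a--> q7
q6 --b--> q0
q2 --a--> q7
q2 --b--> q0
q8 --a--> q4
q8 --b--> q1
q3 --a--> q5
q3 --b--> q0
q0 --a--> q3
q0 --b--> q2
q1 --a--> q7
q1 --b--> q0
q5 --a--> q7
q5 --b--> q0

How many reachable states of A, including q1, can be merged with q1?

First remove the unreachable states {q6,q8}; 7 states remain.
Initial partition by acceptance: {q0,q1,q2,q5,q7} | {q3,q4}.
On input a, block {q0,q1,q2,q5,q7} splits into {q1,q2,q5,q7} and {q0}.
On input b, block {q1,q2,q5,q7} splits into {q1,q2,q5} and {q7}.
The partition is now stable with 4 blocks: {q1,q2,q5} | {q3,q4} | {q0} | {q7}.
The equivalence class containing q1 is {q1,q2,q5}, of size 3.

3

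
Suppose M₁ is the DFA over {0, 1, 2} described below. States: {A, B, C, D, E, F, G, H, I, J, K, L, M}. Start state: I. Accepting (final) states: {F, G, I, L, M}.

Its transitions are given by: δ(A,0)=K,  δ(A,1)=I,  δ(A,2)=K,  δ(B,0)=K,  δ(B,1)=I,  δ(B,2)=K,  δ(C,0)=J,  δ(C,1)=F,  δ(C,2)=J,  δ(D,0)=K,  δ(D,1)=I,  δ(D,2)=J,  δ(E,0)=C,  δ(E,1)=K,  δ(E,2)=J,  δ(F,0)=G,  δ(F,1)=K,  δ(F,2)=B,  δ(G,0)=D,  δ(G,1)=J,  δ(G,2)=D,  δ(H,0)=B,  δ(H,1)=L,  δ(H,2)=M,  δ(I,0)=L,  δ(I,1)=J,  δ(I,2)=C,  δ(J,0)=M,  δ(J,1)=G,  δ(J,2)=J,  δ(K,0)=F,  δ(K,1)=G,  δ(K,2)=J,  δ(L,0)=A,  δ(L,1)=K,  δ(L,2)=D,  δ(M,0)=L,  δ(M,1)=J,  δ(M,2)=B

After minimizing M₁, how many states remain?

4

States {E,H} cannot be reached from the start state, so discard them.
P0 = {F,G,I,L,M} | {A,B,C,D,J,K}.
Split {F,G,I,L,M} by δ(·,0) → {F,I,M} and {G,L}.
On input 0, block {A,B,C,D,J,K} splits into {A,B,C,D} and {J,K}.
Stable partition: {F,I,M} | {A,B,C,D} | {G,L} | {J,K} — 4 equivalence classes.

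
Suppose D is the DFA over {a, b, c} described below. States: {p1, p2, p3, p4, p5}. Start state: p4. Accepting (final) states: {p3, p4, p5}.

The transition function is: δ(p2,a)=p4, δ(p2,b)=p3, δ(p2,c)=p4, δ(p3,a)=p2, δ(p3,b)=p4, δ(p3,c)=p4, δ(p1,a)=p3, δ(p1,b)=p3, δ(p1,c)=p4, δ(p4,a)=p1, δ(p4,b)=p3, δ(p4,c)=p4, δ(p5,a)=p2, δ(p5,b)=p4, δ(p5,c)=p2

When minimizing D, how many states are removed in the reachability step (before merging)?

BFS from p4 reaches {p1, p2, p3, p4}; the 1 state(s) p5 are never visited.

1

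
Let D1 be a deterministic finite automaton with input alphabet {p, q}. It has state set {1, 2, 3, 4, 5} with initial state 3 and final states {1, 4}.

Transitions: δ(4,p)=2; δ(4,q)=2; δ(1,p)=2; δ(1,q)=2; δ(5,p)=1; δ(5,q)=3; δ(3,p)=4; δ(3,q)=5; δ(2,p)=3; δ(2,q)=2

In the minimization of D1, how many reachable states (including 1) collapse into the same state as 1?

All states are reachable from the start state.
Initial partition by acceptance: {1,4} | {2,3,5}.
Refine {2,3,5} on symbol p: members go to different blocks, giving {3,5} and {2}.
Stable partition: {1,4} | {3,5} | {2} — 3 equivalence classes.
State 1 belongs to the block {1,4}, which has 2 states.

2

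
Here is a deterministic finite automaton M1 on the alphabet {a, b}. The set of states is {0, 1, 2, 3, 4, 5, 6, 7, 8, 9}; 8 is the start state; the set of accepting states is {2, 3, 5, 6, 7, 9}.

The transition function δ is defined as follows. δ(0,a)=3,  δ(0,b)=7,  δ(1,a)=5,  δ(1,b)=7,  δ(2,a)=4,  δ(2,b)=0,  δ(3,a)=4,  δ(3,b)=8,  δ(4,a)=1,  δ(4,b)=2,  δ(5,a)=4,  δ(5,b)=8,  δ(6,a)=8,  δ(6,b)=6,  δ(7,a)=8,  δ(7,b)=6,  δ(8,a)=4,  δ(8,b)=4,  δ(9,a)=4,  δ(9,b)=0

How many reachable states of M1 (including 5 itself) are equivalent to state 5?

2

Reachable states from the start: {0,1,2,3,4,5,6,7,8}. Unreachable: {9} — drop them.
P0 = {2,3,5,6,7} | {0,1,4,8}.
Split {2,3,5,6,7} by δ(·,b) → {2,3,5} and {6,7}.
On input a, block {0,1,4,8} splits into {0,1} and {4,8}.
Split {2,3,5} by δ(·,b) → {3,5} and {2}.
Split {4,8} by δ(·,a) → {4} and {8}.
No further refinement is possible. Final partition (6 blocks): {3,5} | {0,1} | {6,7} | {4} | {2} | {8}.
State 5 belongs to the block {3,5}, which has 2 states.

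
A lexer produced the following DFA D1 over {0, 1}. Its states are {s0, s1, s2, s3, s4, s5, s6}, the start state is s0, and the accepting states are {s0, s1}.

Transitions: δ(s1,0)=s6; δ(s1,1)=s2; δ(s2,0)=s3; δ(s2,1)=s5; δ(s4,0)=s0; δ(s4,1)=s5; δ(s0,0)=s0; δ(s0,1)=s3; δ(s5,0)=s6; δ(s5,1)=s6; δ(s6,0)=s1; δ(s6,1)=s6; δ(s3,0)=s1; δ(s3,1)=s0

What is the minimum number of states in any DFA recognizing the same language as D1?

6

First remove the unreachable states {s4}; 6 states remain.
Start with accepting vs non-accepting: {s0,s1} | {s2,s3,s5,s6}.
Refine {s0,s1} on symbol 0: members go to different blocks, giving {s0} and {s1}.
Split {s2,s3,s5,s6} by δ(·,0) → {s2,s5} and {s3,s6}.
Split {s2,s5} by δ(·,1) → {s2} and {s5}.
Split {s3,s6} by δ(·,1) → {s3} and {s6}.
Stable partition: {s0} | {s2} | {s1} | {s3} | {s5} | {s6} — 6 equivalence classes.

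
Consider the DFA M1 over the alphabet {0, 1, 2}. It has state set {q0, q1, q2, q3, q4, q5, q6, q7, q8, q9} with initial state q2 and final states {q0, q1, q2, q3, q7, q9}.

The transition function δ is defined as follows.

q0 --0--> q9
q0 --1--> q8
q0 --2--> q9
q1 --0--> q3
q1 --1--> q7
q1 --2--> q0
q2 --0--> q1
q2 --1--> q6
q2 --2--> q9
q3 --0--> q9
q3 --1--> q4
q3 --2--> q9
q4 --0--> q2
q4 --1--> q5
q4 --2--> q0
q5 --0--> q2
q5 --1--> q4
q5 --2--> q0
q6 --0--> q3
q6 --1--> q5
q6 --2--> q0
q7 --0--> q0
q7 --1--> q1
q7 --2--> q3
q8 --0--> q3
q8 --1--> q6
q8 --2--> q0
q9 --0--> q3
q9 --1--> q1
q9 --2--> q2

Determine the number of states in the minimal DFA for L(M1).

All states are reachable from the start state.
P0 = {q0,q1,q2,q3,q7,q9} | {q4,q5,q6,q8}.
Split {q0,q1,q2,q3,q7,q9} by δ(·,1) → {q0,q2,q3} and {q1,q7,q9}.
No further refinement is possible. Final partition (3 blocks): {q0,q2,q3} | {q4,q5,q6,q8} | {q1,q7,q9}.

3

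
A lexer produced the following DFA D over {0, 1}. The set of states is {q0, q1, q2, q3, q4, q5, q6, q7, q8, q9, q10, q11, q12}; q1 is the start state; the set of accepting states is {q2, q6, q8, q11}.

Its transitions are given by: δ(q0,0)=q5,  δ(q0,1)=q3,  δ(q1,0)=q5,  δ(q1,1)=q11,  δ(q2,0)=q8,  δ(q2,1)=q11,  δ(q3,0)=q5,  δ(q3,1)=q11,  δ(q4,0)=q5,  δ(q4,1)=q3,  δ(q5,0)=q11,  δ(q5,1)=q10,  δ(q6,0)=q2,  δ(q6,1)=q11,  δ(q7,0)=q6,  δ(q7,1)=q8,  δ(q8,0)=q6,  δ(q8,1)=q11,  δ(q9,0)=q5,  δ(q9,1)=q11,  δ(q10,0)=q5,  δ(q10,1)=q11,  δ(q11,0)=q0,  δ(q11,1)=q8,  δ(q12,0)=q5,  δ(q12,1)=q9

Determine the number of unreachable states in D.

4

BFS from q1 reaches {q0, q1, q2, q3, q5, q6, q8, q10, q11}; the 4 state(s) q4, q7, q9, q12 are never visited.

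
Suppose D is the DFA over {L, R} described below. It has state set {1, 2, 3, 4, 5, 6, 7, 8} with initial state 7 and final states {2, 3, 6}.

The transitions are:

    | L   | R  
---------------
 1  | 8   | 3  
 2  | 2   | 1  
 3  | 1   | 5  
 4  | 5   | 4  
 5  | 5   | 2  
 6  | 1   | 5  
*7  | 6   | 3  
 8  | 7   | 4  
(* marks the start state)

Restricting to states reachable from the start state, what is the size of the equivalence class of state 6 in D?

2

Start with accepting vs non-accepting: {2,3,6} | {1,4,5,7,8}.
Refine {2,3,6} on symbol L: members go to different blocks, giving {3,6} and {2}.
On input L, block {1,4,5,7,8} splits into {1,4,5,8} and {7}.
Split {1,4,5,8} by δ(·,L) → {1,4,5} and {8}.
Refine {1,4,5} on symbol L: members go to different blocks, giving {4,5} and {1}.
Refine {4,5} on symbol R: members go to different blocks, giving {4} and {5}.
Stable partition: {3,6} | {4} | {2} | {7} | {8} | {1} | {5} — 7 equivalence classes.
The equivalence class containing 6 is {3,6}, of size 2.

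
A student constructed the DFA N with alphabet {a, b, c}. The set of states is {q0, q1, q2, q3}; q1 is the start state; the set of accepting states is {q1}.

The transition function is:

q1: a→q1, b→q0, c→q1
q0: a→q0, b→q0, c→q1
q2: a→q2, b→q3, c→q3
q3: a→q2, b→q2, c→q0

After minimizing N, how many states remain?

2

States {q2,q3} cannot be reached from the start state, so discard them.
Start with accepting vs non-accepting: {q1} | {q0}.
No further refinement is possible. Final partition (2 blocks): {q1} | {q0}.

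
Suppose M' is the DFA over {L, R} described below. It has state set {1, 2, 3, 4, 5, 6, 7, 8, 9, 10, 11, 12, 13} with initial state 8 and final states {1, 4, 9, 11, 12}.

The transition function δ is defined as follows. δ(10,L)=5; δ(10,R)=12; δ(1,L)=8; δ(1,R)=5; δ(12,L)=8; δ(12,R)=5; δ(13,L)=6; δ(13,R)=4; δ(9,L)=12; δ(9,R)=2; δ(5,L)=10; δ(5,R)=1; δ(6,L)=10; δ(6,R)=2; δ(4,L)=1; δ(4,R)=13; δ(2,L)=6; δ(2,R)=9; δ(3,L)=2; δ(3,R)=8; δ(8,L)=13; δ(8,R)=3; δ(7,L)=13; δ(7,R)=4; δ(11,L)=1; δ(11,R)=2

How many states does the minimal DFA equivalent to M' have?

First remove the unreachable states {7,11}; 11 states remain.
Start with accepting vs non-accepting: {1,4,9,12} | {2,3,5,6,8,10,13}.
On input L, block {1,4,9,12} splits into {1,12} and {4,9}.
Split {2,3,5,6,8,10,13} by δ(·,R) → {3,6,8} and {2,13} and {5,10}.
On input L, block {3,6,8} splits into {3,8} and {6}.
No further refinement is possible. Final partition (6 blocks): {1,12} | {3,8} | {4,9} | {2,13} | {5,10} | {6}.

6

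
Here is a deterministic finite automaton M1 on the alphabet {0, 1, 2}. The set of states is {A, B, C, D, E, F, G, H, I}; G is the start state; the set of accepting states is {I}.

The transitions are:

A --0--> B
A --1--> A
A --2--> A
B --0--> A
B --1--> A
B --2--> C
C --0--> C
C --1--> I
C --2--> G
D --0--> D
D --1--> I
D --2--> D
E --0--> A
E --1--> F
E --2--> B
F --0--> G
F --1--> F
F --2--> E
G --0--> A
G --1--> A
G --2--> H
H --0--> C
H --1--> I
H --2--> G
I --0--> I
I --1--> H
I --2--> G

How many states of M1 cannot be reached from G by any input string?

3

Starting at G and following transitions, the reachable set is {A, B, C, G, H, I}. That leaves D, E, F unreachable — 3 in total.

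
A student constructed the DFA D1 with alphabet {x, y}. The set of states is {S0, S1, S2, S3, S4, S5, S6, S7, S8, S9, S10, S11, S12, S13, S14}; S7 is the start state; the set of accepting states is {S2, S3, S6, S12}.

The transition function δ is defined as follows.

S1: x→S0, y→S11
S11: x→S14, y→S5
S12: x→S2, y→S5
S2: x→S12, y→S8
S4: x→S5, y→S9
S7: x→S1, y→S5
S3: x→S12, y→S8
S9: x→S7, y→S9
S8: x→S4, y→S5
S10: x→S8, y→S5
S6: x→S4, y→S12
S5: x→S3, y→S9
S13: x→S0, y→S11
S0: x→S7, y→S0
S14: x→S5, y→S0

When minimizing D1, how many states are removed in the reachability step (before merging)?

Starting at S7 and following transitions, the reachable set is {S0, S1, S2, S3, S4, S5, S7, S8, S9, S11, S12, S14}. That leaves S6, S10, S13 unreachable — 3 in total.

3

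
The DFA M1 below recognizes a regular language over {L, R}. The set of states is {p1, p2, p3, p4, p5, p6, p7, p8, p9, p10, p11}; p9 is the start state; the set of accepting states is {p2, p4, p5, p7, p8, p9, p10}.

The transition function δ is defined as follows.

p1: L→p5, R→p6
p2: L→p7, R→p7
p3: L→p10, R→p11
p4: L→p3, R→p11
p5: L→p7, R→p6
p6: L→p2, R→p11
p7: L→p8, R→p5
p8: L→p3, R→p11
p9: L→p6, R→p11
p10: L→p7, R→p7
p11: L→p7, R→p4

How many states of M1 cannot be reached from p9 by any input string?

BFS from p9 reaches {p2, p3, p4, p5, p6, p7, p8, p9, p10, p11}; the 1 state(s) p1 are never visited.

1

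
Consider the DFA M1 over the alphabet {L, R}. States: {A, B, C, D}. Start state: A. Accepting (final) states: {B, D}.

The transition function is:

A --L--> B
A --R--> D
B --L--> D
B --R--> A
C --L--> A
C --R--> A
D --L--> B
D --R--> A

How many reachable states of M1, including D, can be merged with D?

2

States {C} cannot be reached from the start state, so discard them.
P0 = {B,D} | {A}.
The partition is now stable with 2 blocks: {B,D} | {A}.
State D belongs to the block {B,D}, which has 2 states.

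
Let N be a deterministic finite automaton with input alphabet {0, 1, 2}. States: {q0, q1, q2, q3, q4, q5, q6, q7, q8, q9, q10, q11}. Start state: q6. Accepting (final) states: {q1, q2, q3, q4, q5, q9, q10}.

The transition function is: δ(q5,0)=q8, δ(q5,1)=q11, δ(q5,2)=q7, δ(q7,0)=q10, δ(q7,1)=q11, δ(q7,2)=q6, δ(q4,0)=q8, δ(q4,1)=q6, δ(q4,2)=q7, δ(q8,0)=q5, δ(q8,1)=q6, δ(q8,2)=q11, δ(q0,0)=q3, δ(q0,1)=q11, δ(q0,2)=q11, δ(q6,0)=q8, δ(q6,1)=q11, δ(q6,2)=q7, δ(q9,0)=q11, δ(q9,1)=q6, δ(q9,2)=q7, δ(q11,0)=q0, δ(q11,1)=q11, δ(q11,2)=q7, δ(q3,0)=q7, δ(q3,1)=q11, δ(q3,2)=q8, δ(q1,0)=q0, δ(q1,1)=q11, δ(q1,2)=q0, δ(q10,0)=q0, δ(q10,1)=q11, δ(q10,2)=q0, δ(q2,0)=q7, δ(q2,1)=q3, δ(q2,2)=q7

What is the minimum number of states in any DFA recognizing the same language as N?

3

Reachable states from the start: {q0,q3,q5,q6,q7,q8,q10,q11}. Unreachable: {q1,q2,q4,q9} — drop them.
Initial partition by acceptance: {q3,q5,q10} | {q0,q6,q7,q8,q11}.
Refine {q0,q6,q7,q8,q11} on symbol 0: members go to different blocks, giving {q0,q7,q8} and {q6,q11}.
No further refinement is possible. Final partition (3 blocks): {q3,q5,q10} | {q0,q7,q8} | {q6,q11}.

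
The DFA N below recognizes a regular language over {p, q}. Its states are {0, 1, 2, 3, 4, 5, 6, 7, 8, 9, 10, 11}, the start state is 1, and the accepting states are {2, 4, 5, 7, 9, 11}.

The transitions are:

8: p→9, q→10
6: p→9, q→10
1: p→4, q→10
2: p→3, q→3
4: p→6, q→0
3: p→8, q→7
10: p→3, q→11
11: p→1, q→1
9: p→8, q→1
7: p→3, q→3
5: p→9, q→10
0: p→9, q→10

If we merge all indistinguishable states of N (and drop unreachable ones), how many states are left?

First remove the unreachable states {2,5}; 10 states remain.
P0 = {4,7,9,11} | {0,1,3,6,8,10}.
Refine {0,1,3,6,8,10} on symbol p: members go to different blocks, giving {0,1,6,8} and {3,10}.
On input p, block {4,7,9,11} splits into {4,9,11} and {7}.
On input p, block {3,10} splits into {3} and {10}.
No further refinement is possible. Final partition (5 blocks): {4,9,11} | {0,1,6,8} | {3} | {7} | {10}.

5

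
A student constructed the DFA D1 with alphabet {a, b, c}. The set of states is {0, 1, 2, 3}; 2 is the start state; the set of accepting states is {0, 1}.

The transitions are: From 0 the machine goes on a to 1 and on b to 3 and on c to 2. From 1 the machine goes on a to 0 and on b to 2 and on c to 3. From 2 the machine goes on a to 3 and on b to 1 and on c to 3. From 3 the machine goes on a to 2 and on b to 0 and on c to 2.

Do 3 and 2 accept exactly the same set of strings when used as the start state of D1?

Yes

P0 = {0,1} | {2,3}.
The partition is now stable with 2 blocks: {0,1} | {2,3}.
3 and 2 lie in the same block of the stable partition, so they are equivalent — no string distinguishes them.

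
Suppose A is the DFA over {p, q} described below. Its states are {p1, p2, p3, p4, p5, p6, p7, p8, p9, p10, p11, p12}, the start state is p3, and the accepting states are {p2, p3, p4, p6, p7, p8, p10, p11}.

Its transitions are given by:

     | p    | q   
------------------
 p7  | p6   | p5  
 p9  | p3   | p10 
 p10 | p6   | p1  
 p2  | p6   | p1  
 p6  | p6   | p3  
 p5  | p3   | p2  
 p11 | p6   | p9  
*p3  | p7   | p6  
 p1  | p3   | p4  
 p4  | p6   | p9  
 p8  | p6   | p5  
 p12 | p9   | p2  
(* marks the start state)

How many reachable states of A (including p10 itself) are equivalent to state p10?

4

Reachable states from the start: {p1,p2,p3,p4,p5,p6,p7,p9,p10}. Unreachable: {p8,p11,p12} — drop them.
Initial partition by acceptance: {p2,p3,p4,p6,p7,p10} | {p1,p5,p9}.
On input q, block {p2,p3,p4,p6,p7,p10} splits into {p2,p4,p7,p10} and {p3,p6}.
Refine {p3,p6} on symbol p: members go to different blocks, giving {p3} and {p6}.
Stable partition: {p2,p4,p7,p10} | {p1,p5,p9} | {p3} | {p6} — 4 equivalence classes.
The equivalence class containing p10 is {p2,p4,p7,p10}, of size 4.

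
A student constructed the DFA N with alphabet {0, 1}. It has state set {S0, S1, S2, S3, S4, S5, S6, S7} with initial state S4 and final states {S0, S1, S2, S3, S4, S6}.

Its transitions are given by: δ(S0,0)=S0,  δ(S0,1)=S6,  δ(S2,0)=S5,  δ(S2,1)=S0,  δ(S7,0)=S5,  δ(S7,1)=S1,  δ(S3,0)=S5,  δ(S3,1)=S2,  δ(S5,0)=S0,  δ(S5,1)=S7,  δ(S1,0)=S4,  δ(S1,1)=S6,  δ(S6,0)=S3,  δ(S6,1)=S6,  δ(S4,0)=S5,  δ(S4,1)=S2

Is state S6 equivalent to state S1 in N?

Every state is reachable, so we keep all 8.
Start with accepting vs non-accepting: {S0,S1,S2,S3,S4,S6} | {S5,S7}.
Split {S0,S1,S2,S3,S4,S6} by δ(·,0) → {S0,S1,S6} and {S2,S3,S4}.
On input 0, block {S0,S1,S6} splits into {S1,S6} and {S0}.
On input 0, block {S5,S7} splits into {S5} and {S7}.
Refine {S2,S3,S4} on symbol 1: members go to different blocks, giving {S3,S4} and {S2}.
No further refinement is possible. Final partition (6 blocks): {S1,S6} | {S5} | {S3,S4} | {S0} | {S7} | {S2}.
S6 and S1 lie in the same block of the stable partition, so they are equivalent — no string distinguishes them.

Yes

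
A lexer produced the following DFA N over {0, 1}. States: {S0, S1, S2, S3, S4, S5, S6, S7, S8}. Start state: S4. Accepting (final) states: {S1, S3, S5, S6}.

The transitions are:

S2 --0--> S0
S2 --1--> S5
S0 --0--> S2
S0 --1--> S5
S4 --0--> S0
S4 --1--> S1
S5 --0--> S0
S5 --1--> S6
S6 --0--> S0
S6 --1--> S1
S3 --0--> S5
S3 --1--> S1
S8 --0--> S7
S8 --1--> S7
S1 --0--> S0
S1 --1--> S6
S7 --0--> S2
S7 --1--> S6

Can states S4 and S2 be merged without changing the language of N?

Yes

States {S3,S7,S8} cannot be reached from the start state, so discard them.
P0 = {S1,S5,S6} | {S0,S2,S4}.
No further refinement is possible. Final partition (2 blocks): {S1,S5,S6} | {S0,S2,S4}.
S4 and S2 lie in the same block of the stable partition, so they are equivalent — no string distinguishes them.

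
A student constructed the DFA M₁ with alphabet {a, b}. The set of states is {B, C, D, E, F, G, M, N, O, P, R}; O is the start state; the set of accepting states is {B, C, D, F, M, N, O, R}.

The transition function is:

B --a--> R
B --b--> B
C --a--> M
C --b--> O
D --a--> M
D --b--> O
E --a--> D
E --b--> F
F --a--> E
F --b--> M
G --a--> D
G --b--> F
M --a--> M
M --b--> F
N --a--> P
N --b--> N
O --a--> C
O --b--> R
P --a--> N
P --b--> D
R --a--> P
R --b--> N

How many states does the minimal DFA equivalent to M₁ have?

States {B,G} cannot be reached from the start state, so discard them.
P0 = {C,D,F,M,N,O,R} | {E,P}.
Split {C,D,F,M,N,O,R} by δ(·,a) → {C,D,M,O} and {F,N,R}.
Refine {C,D,M,O} on symbol b: members go to different blocks, giving {C,D} and {M,O}.
On input a, block {E,P} splits into {E} and {P}.
Refine {F,N,R} on symbol a: members go to different blocks, giving {N,R} and {F}.
Refine {M,O} on symbol a: members go to different blocks, giving {M} and {O}.
No further refinement is possible. Final partition (7 blocks): {C,D} | {E} | {N,R} | {M} | {P} | {F} | {O}.

7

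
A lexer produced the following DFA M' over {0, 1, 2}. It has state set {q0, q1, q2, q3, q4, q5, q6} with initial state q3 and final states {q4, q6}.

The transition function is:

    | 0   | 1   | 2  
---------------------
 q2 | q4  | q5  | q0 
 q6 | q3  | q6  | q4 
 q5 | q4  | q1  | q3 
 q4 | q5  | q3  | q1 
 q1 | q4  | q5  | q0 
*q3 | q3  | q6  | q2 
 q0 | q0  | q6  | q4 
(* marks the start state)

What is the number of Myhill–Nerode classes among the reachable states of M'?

6

All states are reachable from the start state.
Start with accepting vs non-accepting: {q4,q6} | {q0,q1,q2,q3,q5}.
Refine {q4,q6} on symbol 1: members go to different blocks, giving {q4} and {q6}.
On input 0, block {q0,q1,q2,q3,q5} splits into {q1,q2,q5} and {q0,q3}.
Refine {q0,q3} on symbol 2: members go to different blocks, giving {q0} and {q3}.
On input 2, block {q1,q2,q5} splits into {q1,q2} and {q5}.
Stable partition: {q4} | {q1,q2} | {q6} | {q0} | {q3} | {q5} — 6 equivalence classes.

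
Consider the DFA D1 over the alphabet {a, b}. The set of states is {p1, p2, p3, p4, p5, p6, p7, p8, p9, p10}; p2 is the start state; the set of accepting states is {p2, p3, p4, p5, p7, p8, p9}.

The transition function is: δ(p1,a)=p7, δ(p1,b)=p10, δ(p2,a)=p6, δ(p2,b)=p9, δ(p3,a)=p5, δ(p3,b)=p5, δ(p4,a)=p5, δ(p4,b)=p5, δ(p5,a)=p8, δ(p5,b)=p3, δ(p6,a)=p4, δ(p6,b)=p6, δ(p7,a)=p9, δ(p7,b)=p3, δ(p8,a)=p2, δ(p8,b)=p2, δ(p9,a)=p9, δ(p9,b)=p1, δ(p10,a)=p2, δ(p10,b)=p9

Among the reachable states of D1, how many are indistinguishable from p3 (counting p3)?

2

All states are reachable from the start state.
Start with accepting vs non-accepting: {p2,p3,p4,p5,p7,p8,p9} | {p1,p6,p10}.
On input a, block {p2,p3,p4,p5,p7,p8,p9} splits into {p3,p4,p5,p7,p8,p9} and {p2}.
Refine {p3,p4,p5,p7,p8,p9} on symbol a: members go to different blocks, giving {p3,p4,p5,p7,p9} and {p8}.
Split {p3,p4,p5,p7,p9} by δ(·,a) → {p3,p4,p7,p9} and {p5}.
Split {p3,p4,p7,p9} by δ(·,a) → {p3,p4} and {p7,p9}.
Refine {p1,p6,p10} on symbol a: members go to different blocks, giving {p1} and {p6} and {p10}.
On input b, block {p7,p9} splits into {p7} and {p9}.
Stable partition: {p3,p4} | {p1} | {p2} | {p8} | {p5} | {p7} | {p6} | {p10} | {p9} — 9 equivalence classes.
The equivalence class containing p3 is {p3,p4}, of size 2.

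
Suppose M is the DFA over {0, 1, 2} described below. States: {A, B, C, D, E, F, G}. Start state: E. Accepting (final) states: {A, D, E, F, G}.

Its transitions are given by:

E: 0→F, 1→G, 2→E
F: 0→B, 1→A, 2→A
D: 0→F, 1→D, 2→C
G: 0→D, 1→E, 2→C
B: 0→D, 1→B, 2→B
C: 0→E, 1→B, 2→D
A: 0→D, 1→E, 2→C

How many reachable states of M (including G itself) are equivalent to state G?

Every state is reachable, so we keep all 7.
P0 = {A,D,E,F,G} | {B,C}.
Split {A,D,E,F,G} by δ(·,0) → {A,D,E,G} and {F}.
Refine {A,D,E,G} on symbol 0: members go to different blocks, giving {A,G} and {D,E}.
Refine {B,C} on symbol 2: members go to different blocks, giving {B} and {C}.
Split {D,E} by δ(·,1) → {D} and {E}.
No further refinement is possible. Final partition (6 blocks): {A,G} | {B} | {F} | {D} | {C} | {E}.
State G belongs to the block {A,G}, which has 2 states.

2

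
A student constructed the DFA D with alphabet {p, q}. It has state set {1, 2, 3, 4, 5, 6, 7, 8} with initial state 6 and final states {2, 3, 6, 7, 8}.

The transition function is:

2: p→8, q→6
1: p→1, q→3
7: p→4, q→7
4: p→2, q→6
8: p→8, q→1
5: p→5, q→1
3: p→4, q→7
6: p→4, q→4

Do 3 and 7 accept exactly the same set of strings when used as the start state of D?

Reachable states from the start: {1,2,3,4,6,7,8}. Unreachable: {5} — drop them.
Start with accepting vs non-accepting: {2,3,6,7,8} | {1,4}.
On input p, block {2,3,6,7,8} splits into {3,6,7} and {2,8}.
Split {3,6,7} by δ(·,q) → {3,7} and {6}.
Split {1,4} by δ(·,p) → {1} and {4}.
Refine {2,8} on symbol q: members go to different blocks, giving {2} and {8}.
No further refinement is possible. Final partition (6 blocks): {3,7} | {1} | {2} | {6} | {4} | {8}.
3 and 7 lie in the same block of the stable partition, so they are equivalent — no string distinguishes them.

Yes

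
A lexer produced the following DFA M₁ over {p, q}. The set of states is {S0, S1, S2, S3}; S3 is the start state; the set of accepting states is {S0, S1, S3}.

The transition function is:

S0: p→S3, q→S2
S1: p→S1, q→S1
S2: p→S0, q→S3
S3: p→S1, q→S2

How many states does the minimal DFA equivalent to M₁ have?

4

All states are reachable from the start state.
Start with accepting vs non-accepting: {S0,S1,S3} | {S2}.
On input q, block {S0,S1,S3} splits into {S0,S3} and {S1}.
Refine {S0,S3} on symbol p: members go to different blocks, giving {S0} and {S3}.
The partition is now stable with 4 blocks: {S0} | {S2} | {S1} | {S3}.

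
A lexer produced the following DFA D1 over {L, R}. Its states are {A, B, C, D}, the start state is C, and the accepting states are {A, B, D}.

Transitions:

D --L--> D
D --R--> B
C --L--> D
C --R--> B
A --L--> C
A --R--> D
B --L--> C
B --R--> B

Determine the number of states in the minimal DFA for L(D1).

3

Reachable states from the start: {B,C,D}. Unreachable: {A} — drop them.
P0 = {B,D} | {C}.
Split {B,D} by δ(·,L) → {B} and {D}.
The partition is now stable with 3 blocks: {B} | {C} | {D}.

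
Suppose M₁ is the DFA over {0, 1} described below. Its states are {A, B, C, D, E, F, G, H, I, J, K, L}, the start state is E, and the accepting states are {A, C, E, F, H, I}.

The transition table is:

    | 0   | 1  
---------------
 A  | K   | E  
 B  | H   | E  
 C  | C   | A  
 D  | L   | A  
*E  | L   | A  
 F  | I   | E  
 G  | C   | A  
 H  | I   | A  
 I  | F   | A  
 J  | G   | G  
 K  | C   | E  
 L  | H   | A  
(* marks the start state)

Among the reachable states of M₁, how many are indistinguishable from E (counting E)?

2

First remove the unreachable states {B,D,G,J}; 8 states remain.
Initial partition by acceptance: {A,C,E,F,H,I} | {K,L}.
On input 0, block {A,C,E,F,H,I} splits into {C,F,H,I} and {A,E}.
Stable partition: {C,F,H,I} | {K,L} | {A,E} — 3 equivalence classes.
State E belongs to the block {A,E}, which has 2 states.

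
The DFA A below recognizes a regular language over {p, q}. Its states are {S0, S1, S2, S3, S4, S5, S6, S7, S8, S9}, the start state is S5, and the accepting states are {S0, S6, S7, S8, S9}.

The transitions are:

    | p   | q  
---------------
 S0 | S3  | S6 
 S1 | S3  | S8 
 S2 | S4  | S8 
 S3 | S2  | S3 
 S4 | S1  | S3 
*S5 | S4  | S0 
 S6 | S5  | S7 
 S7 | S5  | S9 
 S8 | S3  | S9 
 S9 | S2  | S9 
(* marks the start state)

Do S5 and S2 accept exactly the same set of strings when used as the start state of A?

Initial partition by acceptance: {S0,S6,S7,S8,S9} | {S1,S2,S3,S4,S5}.
On input q, block {S1,S2,S3,S4,S5} splits into {S1,S2,S5} and {S3,S4}.
Refine {S0,S6,S7,S8,S9} on symbol p: members go to different blocks, giving {S6,S7,S9} and {S0,S8}.
No further refinement is possible. Final partition (4 blocks): {S6,S7,S9} | {S1,S2,S5} | {S3,S4} | {S0,S8}.
S5 and S2 lie in the same block of the stable partition, so they are equivalent — no string distinguishes them.

Yes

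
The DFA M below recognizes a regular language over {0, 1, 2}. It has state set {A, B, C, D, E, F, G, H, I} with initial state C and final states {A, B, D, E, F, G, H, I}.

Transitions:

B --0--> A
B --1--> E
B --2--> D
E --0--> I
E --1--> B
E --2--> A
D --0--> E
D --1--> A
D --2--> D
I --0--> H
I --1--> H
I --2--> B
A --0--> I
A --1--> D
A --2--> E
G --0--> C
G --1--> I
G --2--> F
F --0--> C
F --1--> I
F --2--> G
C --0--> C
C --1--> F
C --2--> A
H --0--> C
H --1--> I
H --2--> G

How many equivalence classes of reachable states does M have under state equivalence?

P0 = {A,B,D,E,F,G,H,I} | {C}.
Split {A,B,D,E,F,G,H,I} by δ(·,0) → {A,B,D,E,I} and {F,G,H}.
Split {A,B,D,E,I} by δ(·,0) → {A,B,D,E} and {I}.
Split {A,B,D,E} by δ(·,0) → {A,E} and {B,D}.
The partition is now stable with 5 blocks: {A,E} | {C} | {F,G,H} | {I} | {B,D}.

5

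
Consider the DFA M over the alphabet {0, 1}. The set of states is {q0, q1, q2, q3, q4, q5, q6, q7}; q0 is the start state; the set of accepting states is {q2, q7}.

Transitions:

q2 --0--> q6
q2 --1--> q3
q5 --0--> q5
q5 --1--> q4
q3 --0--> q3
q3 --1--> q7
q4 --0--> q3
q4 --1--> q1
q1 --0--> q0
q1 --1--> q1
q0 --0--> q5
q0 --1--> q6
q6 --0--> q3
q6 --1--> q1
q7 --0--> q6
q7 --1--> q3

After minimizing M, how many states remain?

5

States {q2} cannot be reached from the start state, so discard them.
Initial partition by acceptance: {q7} | {q0,q1,q3,q4,q5,q6}.
On input 1, block {q0,q1,q3,q4,q5,q6} splits into {q0,q1,q4,q5,q6} and {q3}.
Refine {q0,q1,q4,q5,q6} on symbol 0: members go to different blocks, giving {q0,q1,q5} and {q4,q6}.
Refine {q0,q1,q5} on symbol 1: members go to different blocks, giving {q0,q5} and {q1}.
No further refinement is possible. Final partition (5 blocks): {q7} | {q0,q5} | {q3} | {q4,q6} | {q1}.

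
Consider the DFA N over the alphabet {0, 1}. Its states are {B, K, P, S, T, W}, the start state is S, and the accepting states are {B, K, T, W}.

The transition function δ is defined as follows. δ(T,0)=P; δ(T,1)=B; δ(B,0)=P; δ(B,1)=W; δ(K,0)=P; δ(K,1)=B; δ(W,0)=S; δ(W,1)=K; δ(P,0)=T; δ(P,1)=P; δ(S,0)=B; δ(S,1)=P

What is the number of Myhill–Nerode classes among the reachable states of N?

2

All states are reachable from the start state.
Start with accepting vs non-accepting: {B,K,T,W} | {P,S}.
Stable partition: {B,K,T,W} | {P,S} — 2 equivalence classes.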